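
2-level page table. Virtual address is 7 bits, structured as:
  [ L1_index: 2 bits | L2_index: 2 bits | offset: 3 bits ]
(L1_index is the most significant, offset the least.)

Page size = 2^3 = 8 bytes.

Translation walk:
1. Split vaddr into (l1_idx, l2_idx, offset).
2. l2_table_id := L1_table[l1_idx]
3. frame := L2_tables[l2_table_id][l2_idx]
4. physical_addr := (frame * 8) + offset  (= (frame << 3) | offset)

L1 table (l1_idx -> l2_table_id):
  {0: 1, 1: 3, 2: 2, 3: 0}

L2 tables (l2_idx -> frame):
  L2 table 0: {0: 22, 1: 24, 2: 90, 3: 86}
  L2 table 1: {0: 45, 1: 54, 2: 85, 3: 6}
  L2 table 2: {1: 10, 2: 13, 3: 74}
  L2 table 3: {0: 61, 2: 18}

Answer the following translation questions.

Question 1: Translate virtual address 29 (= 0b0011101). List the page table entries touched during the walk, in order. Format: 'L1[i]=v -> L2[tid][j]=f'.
vaddr = 29 = 0b0011101
Split: l1_idx=0, l2_idx=3, offset=5

Answer: L1[0]=1 -> L2[1][3]=6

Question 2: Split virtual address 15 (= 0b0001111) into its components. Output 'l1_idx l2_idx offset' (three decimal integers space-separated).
Answer: 0 1 7

Derivation:
vaddr = 15 = 0b0001111
  top 2 bits -> l1_idx = 0
  next 2 bits -> l2_idx = 1
  bottom 3 bits -> offset = 7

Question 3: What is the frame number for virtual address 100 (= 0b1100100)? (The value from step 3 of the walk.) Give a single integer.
Answer: 22

Derivation:
vaddr = 100: l1_idx=3, l2_idx=0
L1[3] = 0; L2[0][0] = 22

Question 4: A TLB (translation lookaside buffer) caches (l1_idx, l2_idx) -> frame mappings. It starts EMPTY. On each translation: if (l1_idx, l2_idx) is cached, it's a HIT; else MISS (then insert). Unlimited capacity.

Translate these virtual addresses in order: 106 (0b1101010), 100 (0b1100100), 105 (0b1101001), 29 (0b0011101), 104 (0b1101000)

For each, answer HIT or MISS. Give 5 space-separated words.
Answer: MISS MISS HIT MISS HIT

Derivation:
vaddr=106: (3,1) not in TLB -> MISS, insert
vaddr=100: (3,0) not in TLB -> MISS, insert
vaddr=105: (3,1) in TLB -> HIT
vaddr=29: (0,3) not in TLB -> MISS, insert
vaddr=104: (3,1) in TLB -> HIT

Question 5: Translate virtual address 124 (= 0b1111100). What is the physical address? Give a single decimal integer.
Answer: 692

Derivation:
vaddr = 124 = 0b1111100
Split: l1_idx=3, l2_idx=3, offset=4
L1[3] = 0
L2[0][3] = 86
paddr = 86 * 8 + 4 = 692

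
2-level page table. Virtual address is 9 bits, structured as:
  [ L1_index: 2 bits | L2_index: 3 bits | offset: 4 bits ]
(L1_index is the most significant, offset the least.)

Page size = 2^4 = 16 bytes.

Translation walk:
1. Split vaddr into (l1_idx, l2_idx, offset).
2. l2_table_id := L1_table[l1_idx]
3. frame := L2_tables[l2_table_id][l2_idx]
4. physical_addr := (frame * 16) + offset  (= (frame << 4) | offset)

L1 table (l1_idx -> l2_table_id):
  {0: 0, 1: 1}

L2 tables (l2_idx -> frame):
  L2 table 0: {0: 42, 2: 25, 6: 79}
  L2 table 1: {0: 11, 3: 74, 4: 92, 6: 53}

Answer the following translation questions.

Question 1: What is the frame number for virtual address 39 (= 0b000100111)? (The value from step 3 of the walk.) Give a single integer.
Answer: 25

Derivation:
vaddr = 39: l1_idx=0, l2_idx=2
L1[0] = 0; L2[0][2] = 25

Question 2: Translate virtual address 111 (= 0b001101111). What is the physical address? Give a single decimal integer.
vaddr = 111 = 0b001101111
Split: l1_idx=0, l2_idx=6, offset=15
L1[0] = 0
L2[0][6] = 79
paddr = 79 * 16 + 15 = 1279

Answer: 1279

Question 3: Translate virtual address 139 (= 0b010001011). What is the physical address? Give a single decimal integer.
vaddr = 139 = 0b010001011
Split: l1_idx=1, l2_idx=0, offset=11
L1[1] = 1
L2[1][0] = 11
paddr = 11 * 16 + 11 = 187

Answer: 187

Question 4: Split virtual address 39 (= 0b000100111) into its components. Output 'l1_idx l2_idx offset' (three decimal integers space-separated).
Answer: 0 2 7

Derivation:
vaddr = 39 = 0b000100111
  top 2 bits -> l1_idx = 0
  next 3 bits -> l2_idx = 2
  bottom 4 bits -> offset = 7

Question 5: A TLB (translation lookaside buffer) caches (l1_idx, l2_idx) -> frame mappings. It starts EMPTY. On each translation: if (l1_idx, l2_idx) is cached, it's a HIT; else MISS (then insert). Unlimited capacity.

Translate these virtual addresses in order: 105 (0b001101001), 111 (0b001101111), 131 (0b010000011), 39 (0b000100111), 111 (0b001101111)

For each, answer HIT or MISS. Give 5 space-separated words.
Answer: MISS HIT MISS MISS HIT

Derivation:
vaddr=105: (0,6) not in TLB -> MISS, insert
vaddr=111: (0,6) in TLB -> HIT
vaddr=131: (1,0) not in TLB -> MISS, insert
vaddr=39: (0,2) not in TLB -> MISS, insert
vaddr=111: (0,6) in TLB -> HIT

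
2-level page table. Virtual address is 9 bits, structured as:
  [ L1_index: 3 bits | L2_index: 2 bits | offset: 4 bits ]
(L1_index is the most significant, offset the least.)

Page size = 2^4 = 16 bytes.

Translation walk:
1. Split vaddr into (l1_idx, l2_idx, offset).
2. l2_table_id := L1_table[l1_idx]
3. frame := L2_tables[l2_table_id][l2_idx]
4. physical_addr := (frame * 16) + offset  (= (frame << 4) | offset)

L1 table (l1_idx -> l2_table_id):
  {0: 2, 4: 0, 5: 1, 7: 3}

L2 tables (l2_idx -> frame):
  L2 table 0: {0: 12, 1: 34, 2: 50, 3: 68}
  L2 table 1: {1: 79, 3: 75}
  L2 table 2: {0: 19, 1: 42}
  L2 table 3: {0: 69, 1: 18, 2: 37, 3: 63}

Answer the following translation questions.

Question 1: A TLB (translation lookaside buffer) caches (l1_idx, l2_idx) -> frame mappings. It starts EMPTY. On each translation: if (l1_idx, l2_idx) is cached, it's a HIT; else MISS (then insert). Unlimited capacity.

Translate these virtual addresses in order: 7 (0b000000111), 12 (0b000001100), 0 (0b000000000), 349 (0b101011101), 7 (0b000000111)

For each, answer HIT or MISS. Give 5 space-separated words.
vaddr=7: (0,0) not in TLB -> MISS, insert
vaddr=12: (0,0) in TLB -> HIT
vaddr=0: (0,0) in TLB -> HIT
vaddr=349: (5,1) not in TLB -> MISS, insert
vaddr=7: (0,0) in TLB -> HIT

Answer: MISS HIT HIT MISS HIT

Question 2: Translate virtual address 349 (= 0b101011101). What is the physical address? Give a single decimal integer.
Answer: 1277

Derivation:
vaddr = 349 = 0b101011101
Split: l1_idx=5, l2_idx=1, offset=13
L1[5] = 1
L2[1][1] = 79
paddr = 79 * 16 + 13 = 1277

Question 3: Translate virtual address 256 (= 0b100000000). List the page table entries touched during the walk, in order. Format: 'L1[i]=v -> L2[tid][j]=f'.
Answer: L1[4]=0 -> L2[0][0]=12

Derivation:
vaddr = 256 = 0b100000000
Split: l1_idx=4, l2_idx=0, offset=0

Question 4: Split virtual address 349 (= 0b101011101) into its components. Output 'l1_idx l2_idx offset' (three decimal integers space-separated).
vaddr = 349 = 0b101011101
  top 3 bits -> l1_idx = 5
  next 2 bits -> l2_idx = 1
  bottom 4 bits -> offset = 13

Answer: 5 1 13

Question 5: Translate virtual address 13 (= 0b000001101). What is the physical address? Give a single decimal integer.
vaddr = 13 = 0b000001101
Split: l1_idx=0, l2_idx=0, offset=13
L1[0] = 2
L2[2][0] = 19
paddr = 19 * 16 + 13 = 317

Answer: 317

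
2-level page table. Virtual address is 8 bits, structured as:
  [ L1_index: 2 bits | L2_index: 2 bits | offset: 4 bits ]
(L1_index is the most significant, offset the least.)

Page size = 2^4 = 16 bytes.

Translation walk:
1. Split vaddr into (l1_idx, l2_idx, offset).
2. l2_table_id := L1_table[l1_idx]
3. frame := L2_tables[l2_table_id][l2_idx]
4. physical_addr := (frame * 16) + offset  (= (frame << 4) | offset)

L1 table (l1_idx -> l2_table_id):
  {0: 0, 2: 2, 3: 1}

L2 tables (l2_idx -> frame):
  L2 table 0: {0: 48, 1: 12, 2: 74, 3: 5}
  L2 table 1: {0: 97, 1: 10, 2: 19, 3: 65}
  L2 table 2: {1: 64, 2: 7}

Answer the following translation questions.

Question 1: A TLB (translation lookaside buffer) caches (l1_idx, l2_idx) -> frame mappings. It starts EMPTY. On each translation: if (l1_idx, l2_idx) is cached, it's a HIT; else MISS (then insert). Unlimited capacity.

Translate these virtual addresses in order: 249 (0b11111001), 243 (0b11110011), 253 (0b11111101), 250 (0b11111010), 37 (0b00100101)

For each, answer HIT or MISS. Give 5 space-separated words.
vaddr=249: (3,3) not in TLB -> MISS, insert
vaddr=243: (3,3) in TLB -> HIT
vaddr=253: (3,3) in TLB -> HIT
vaddr=250: (3,3) in TLB -> HIT
vaddr=37: (0,2) not in TLB -> MISS, insert

Answer: MISS HIT HIT HIT MISS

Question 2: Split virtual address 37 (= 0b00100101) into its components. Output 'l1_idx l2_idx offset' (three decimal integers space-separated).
vaddr = 37 = 0b00100101
  top 2 bits -> l1_idx = 0
  next 2 bits -> l2_idx = 2
  bottom 4 bits -> offset = 5

Answer: 0 2 5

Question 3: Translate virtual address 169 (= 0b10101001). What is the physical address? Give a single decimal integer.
Answer: 121

Derivation:
vaddr = 169 = 0b10101001
Split: l1_idx=2, l2_idx=2, offset=9
L1[2] = 2
L2[2][2] = 7
paddr = 7 * 16 + 9 = 121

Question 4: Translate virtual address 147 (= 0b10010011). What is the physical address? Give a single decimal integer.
vaddr = 147 = 0b10010011
Split: l1_idx=2, l2_idx=1, offset=3
L1[2] = 2
L2[2][1] = 64
paddr = 64 * 16 + 3 = 1027

Answer: 1027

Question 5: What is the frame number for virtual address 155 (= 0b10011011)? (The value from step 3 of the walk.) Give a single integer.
Answer: 64

Derivation:
vaddr = 155: l1_idx=2, l2_idx=1
L1[2] = 2; L2[2][1] = 64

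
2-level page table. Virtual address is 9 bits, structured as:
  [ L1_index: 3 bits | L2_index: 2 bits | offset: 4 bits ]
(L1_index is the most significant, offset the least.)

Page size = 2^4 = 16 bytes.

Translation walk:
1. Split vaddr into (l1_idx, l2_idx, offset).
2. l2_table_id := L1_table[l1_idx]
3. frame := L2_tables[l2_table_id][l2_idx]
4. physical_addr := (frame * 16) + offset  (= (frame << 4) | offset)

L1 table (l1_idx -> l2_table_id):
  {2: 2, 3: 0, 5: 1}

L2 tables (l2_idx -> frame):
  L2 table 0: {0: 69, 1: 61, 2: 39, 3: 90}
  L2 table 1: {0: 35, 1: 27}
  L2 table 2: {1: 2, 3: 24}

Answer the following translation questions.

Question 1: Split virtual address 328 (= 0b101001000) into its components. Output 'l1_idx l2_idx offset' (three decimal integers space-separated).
vaddr = 328 = 0b101001000
  top 3 bits -> l1_idx = 5
  next 2 bits -> l2_idx = 0
  bottom 4 bits -> offset = 8

Answer: 5 0 8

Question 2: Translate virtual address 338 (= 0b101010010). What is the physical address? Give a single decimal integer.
Answer: 434

Derivation:
vaddr = 338 = 0b101010010
Split: l1_idx=5, l2_idx=1, offset=2
L1[5] = 1
L2[1][1] = 27
paddr = 27 * 16 + 2 = 434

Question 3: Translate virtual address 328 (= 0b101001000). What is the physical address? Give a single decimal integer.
vaddr = 328 = 0b101001000
Split: l1_idx=5, l2_idx=0, offset=8
L1[5] = 1
L2[1][0] = 35
paddr = 35 * 16 + 8 = 568

Answer: 568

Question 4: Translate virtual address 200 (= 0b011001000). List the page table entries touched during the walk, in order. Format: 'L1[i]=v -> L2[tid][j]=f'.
vaddr = 200 = 0b011001000
Split: l1_idx=3, l2_idx=0, offset=8

Answer: L1[3]=0 -> L2[0][0]=69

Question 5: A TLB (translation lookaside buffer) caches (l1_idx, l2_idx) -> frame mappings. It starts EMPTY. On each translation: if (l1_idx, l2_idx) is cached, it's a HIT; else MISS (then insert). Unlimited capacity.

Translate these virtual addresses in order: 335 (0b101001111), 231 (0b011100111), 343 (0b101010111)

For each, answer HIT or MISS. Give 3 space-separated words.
Answer: MISS MISS MISS

Derivation:
vaddr=335: (5,0) not in TLB -> MISS, insert
vaddr=231: (3,2) not in TLB -> MISS, insert
vaddr=343: (5,1) not in TLB -> MISS, insert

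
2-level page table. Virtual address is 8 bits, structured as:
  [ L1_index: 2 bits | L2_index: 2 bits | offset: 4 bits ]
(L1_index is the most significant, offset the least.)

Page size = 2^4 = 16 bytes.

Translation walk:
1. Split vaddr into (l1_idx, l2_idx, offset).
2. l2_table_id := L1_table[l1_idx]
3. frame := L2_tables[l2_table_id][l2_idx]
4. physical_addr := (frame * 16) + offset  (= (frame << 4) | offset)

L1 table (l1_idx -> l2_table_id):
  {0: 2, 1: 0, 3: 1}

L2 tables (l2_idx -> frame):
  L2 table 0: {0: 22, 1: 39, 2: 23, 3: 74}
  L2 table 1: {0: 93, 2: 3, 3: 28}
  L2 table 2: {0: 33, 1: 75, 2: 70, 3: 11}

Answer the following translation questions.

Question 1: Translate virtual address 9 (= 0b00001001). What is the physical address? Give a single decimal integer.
Answer: 537

Derivation:
vaddr = 9 = 0b00001001
Split: l1_idx=0, l2_idx=0, offset=9
L1[0] = 2
L2[2][0] = 33
paddr = 33 * 16 + 9 = 537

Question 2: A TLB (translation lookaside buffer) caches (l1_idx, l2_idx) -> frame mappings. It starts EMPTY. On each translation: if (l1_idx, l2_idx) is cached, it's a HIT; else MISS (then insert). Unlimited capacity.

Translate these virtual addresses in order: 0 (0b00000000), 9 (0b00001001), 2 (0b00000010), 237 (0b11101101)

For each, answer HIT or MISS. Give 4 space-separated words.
vaddr=0: (0,0) not in TLB -> MISS, insert
vaddr=9: (0,0) in TLB -> HIT
vaddr=2: (0,0) in TLB -> HIT
vaddr=237: (3,2) not in TLB -> MISS, insert

Answer: MISS HIT HIT MISS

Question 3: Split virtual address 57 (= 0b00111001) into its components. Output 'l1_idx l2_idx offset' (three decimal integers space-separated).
Answer: 0 3 9

Derivation:
vaddr = 57 = 0b00111001
  top 2 bits -> l1_idx = 0
  next 2 bits -> l2_idx = 3
  bottom 4 bits -> offset = 9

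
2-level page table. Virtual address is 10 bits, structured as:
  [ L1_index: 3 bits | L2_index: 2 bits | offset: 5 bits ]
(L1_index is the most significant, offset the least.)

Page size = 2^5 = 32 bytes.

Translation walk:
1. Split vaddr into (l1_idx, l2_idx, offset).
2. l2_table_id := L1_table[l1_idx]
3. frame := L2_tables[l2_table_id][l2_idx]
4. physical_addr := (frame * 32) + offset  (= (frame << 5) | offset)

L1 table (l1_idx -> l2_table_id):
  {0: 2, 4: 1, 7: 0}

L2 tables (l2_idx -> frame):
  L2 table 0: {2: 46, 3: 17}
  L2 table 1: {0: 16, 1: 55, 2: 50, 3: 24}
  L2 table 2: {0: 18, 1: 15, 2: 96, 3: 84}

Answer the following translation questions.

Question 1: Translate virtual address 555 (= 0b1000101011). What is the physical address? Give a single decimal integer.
Answer: 1771

Derivation:
vaddr = 555 = 0b1000101011
Split: l1_idx=4, l2_idx=1, offset=11
L1[4] = 1
L2[1][1] = 55
paddr = 55 * 32 + 11 = 1771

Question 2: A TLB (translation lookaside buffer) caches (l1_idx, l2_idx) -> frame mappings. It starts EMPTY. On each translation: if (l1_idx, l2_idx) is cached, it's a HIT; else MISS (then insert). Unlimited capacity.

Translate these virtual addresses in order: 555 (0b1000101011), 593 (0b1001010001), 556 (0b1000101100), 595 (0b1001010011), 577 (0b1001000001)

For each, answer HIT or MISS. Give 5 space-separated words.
Answer: MISS MISS HIT HIT HIT

Derivation:
vaddr=555: (4,1) not in TLB -> MISS, insert
vaddr=593: (4,2) not in TLB -> MISS, insert
vaddr=556: (4,1) in TLB -> HIT
vaddr=595: (4,2) in TLB -> HIT
vaddr=577: (4,2) in TLB -> HIT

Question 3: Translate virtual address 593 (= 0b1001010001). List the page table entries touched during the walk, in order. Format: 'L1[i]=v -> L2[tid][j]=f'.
vaddr = 593 = 0b1001010001
Split: l1_idx=4, l2_idx=2, offset=17

Answer: L1[4]=1 -> L2[1][2]=50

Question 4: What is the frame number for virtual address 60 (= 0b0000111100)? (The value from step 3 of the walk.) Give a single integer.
vaddr = 60: l1_idx=0, l2_idx=1
L1[0] = 2; L2[2][1] = 15

Answer: 15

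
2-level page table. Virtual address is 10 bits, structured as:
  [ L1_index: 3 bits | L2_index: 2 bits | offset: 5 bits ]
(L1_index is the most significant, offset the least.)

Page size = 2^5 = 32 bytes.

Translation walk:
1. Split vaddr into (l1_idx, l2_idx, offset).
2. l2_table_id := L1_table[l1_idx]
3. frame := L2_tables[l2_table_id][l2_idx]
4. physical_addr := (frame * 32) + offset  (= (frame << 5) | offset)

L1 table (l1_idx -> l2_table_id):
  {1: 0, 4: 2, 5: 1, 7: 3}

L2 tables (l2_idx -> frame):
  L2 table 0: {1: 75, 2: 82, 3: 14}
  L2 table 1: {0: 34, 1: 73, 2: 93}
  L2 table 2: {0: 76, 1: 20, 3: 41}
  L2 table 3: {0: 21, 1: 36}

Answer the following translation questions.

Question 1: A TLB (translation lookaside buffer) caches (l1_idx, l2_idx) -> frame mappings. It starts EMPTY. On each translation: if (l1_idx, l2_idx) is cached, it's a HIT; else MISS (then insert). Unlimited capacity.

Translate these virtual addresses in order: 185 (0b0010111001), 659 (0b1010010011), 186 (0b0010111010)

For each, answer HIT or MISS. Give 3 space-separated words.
vaddr=185: (1,1) not in TLB -> MISS, insert
vaddr=659: (5,0) not in TLB -> MISS, insert
vaddr=186: (1,1) in TLB -> HIT

Answer: MISS MISS HIT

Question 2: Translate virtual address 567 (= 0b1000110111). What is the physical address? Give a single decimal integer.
Answer: 663

Derivation:
vaddr = 567 = 0b1000110111
Split: l1_idx=4, l2_idx=1, offset=23
L1[4] = 2
L2[2][1] = 20
paddr = 20 * 32 + 23 = 663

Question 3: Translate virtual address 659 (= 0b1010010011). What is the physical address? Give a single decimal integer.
vaddr = 659 = 0b1010010011
Split: l1_idx=5, l2_idx=0, offset=19
L1[5] = 1
L2[1][0] = 34
paddr = 34 * 32 + 19 = 1107

Answer: 1107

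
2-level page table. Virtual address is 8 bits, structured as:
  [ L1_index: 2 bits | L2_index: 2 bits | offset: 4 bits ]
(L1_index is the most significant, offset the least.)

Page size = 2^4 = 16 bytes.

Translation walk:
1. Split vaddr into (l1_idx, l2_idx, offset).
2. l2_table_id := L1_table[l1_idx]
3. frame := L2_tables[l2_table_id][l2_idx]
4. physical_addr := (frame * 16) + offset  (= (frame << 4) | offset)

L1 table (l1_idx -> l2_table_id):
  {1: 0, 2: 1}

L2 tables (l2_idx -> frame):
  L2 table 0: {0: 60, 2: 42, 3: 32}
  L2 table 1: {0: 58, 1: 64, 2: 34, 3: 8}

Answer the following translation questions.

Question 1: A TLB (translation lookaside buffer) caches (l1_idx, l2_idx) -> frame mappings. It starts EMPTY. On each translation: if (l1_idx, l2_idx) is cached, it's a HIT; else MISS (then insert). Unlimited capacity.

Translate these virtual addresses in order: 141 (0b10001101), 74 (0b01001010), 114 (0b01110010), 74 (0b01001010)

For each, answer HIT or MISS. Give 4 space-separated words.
Answer: MISS MISS MISS HIT

Derivation:
vaddr=141: (2,0) not in TLB -> MISS, insert
vaddr=74: (1,0) not in TLB -> MISS, insert
vaddr=114: (1,3) not in TLB -> MISS, insert
vaddr=74: (1,0) in TLB -> HIT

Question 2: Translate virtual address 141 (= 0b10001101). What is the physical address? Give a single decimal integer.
vaddr = 141 = 0b10001101
Split: l1_idx=2, l2_idx=0, offset=13
L1[2] = 1
L2[1][0] = 58
paddr = 58 * 16 + 13 = 941

Answer: 941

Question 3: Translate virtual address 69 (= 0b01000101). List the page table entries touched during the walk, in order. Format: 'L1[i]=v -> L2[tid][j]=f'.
vaddr = 69 = 0b01000101
Split: l1_idx=1, l2_idx=0, offset=5

Answer: L1[1]=0 -> L2[0][0]=60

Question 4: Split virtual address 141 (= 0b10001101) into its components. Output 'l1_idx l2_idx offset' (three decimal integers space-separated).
vaddr = 141 = 0b10001101
  top 2 bits -> l1_idx = 2
  next 2 bits -> l2_idx = 0
  bottom 4 bits -> offset = 13

Answer: 2 0 13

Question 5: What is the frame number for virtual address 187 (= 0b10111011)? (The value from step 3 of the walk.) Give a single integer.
Answer: 8

Derivation:
vaddr = 187: l1_idx=2, l2_idx=3
L1[2] = 1; L2[1][3] = 8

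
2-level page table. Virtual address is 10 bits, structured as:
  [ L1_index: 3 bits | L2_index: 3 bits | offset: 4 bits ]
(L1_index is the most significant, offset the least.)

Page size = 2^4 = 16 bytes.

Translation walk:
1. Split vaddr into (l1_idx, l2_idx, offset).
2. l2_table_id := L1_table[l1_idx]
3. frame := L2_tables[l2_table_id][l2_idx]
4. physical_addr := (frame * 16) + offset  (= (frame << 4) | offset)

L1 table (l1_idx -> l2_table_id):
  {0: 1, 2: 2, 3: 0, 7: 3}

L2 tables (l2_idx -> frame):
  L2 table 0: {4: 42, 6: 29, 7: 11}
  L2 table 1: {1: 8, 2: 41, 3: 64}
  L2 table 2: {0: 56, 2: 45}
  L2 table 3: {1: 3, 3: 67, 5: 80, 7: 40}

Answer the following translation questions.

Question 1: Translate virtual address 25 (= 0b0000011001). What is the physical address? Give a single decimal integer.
Answer: 137

Derivation:
vaddr = 25 = 0b0000011001
Split: l1_idx=0, l2_idx=1, offset=9
L1[0] = 1
L2[1][1] = 8
paddr = 8 * 16 + 9 = 137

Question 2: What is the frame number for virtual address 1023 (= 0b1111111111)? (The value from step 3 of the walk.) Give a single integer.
vaddr = 1023: l1_idx=7, l2_idx=7
L1[7] = 3; L2[3][7] = 40

Answer: 40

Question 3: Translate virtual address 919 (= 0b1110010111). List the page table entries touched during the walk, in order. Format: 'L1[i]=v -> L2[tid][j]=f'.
Answer: L1[7]=3 -> L2[3][1]=3

Derivation:
vaddr = 919 = 0b1110010111
Split: l1_idx=7, l2_idx=1, offset=7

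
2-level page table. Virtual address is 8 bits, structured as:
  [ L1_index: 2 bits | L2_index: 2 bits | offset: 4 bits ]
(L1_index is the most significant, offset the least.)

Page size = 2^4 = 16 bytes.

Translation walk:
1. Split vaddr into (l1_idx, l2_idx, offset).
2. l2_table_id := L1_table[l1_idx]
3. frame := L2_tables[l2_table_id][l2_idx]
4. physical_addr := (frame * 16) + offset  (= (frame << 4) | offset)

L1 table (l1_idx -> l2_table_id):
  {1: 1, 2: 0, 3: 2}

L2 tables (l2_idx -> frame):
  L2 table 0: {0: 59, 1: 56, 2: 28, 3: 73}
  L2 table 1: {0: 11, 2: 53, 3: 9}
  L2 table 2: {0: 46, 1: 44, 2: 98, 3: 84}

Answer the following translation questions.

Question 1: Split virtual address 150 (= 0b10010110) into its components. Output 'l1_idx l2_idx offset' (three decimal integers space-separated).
Answer: 2 1 6

Derivation:
vaddr = 150 = 0b10010110
  top 2 bits -> l1_idx = 2
  next 2 bits -> l2_idx = 1
  bottom 4 bits -> offset = 6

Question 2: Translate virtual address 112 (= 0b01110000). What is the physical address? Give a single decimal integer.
Answer: 144

Derivation:
vaddr = 112 = 0b01110000
Split: l1_idx=1, l2_idx=3, offset=0
L1[1] = 1
L2[1][3] = 9
paddr = 9 * 16 + 0 = 144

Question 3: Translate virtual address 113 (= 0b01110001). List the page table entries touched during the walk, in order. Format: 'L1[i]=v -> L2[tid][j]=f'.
vaddr = 113 = 0b01110001
Split: l1_idx=1, l2_idx=3, offset=1

Answer: L1[1]=1 -> L2[1][3]=9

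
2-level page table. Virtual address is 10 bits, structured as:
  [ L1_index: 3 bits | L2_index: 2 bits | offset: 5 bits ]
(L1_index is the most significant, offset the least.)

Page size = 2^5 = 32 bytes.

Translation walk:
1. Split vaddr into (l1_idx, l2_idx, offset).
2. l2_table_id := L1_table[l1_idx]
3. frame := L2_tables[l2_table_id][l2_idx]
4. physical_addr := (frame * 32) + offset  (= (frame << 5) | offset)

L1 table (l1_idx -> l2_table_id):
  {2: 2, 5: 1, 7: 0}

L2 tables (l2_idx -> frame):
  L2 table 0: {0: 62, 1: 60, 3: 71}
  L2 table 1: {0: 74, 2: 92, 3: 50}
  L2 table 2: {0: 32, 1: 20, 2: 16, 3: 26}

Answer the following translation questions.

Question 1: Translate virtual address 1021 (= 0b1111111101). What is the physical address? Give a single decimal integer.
Answer: 2301

Derivation:
vaddr = 1021 = 0b1111111101
Split: l1_idx=7, l2_idx=3, offset=29
L1[7] = 0
L2[0][3] = 71
paddr = 71 * 32 + 29 = 2301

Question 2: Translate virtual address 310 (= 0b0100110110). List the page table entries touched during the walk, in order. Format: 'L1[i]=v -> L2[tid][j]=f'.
Answer: L1[2]=2 -> L2[2][1]=20

Derivation:
vaddr = 310 = 0b0100110110
Split: l1_idx=2, l2_idx=1, offset=22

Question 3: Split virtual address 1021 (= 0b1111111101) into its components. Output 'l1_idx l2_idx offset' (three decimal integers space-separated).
Answer: 7 3 29

Derivation:
vaddr = 1021 = 0b1111111101
  top 3 bits -> l1_idx = 7
  next 2 bits -> l2_idx = 3
  bottom 5 bits -> offset = 29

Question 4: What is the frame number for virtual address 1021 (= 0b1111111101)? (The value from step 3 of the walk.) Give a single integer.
Answer: 71

Derivation:
vaddr = 1021: l1_idx=7, l2_idx=3
L1[7] = 0; L2[0][3] = 71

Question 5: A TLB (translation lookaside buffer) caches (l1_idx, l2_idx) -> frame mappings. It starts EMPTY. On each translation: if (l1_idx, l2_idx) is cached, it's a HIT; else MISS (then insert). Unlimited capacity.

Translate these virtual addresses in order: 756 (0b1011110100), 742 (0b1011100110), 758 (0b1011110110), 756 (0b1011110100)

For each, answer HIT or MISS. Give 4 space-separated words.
Answer: MISS HIT HIT HIT

Derivation:
vaddr=756: (5,3) not in TLB -> MISS, insert
vaddr=742: (5,3) in TLB -> HIT
vaddr=758: (5,3) in TLB -> HIT
vaddr=756: (5,3) in TLB -> HIT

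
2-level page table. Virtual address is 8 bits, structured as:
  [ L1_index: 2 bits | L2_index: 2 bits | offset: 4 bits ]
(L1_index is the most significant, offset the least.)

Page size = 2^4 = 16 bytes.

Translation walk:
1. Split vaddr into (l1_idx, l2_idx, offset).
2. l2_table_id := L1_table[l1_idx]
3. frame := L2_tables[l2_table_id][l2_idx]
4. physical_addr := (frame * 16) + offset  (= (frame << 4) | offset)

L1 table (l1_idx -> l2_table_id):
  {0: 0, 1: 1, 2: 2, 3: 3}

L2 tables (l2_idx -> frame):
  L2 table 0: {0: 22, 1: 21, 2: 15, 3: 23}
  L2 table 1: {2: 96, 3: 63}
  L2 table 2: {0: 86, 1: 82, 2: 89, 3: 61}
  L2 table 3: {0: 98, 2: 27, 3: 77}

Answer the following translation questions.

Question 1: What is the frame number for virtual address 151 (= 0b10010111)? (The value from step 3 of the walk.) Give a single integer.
Answer: 82

Derivation:
vaddr = 151: l1_idx=2, l2_idx=1
L1[2] = 2; L2[2][1] = 82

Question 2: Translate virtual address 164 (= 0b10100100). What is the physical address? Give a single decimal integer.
vaddr = 164 = 0b10100100
Split: l1_idx=2, l2_idx=2, offset=4
L1[2] = 2
L2[2][2] = 89
paddr = 89 * 16 + 4 = 1428

Answer: 1428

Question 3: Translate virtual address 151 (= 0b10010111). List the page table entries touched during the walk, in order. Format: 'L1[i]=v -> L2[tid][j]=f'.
vaddr = 151 = 0b10010111
Split: l1_idx=2, l2_idx=1, offset=7

Answer: L1[2]=2 -> L2[2][1]=82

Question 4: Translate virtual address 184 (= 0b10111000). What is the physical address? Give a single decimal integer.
Answer: 984

Derivation:
vaddr = 184 = 0b10111000
Split: l1_idx=2, l2_idx=3, offset=8
L1[2] = 2
L2[2][3] = 61
paddr = 61 * 16 + 8 = 984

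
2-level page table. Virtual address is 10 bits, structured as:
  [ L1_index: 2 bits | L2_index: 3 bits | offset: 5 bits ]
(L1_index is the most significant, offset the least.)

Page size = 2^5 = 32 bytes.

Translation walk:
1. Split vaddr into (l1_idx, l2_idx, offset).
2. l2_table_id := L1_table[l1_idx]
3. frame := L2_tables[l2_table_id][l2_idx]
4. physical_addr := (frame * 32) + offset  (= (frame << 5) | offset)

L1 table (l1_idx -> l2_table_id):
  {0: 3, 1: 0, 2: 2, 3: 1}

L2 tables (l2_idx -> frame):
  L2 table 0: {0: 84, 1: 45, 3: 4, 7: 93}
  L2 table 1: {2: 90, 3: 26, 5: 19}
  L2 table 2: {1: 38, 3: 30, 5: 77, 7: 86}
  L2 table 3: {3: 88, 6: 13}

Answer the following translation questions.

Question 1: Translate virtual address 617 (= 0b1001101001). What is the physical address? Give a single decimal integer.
Answer: 969

Derivation:
vaddr = 617 = 0b1001101001
Split: l1_idx=2, l2_idx=3, offset=9
L1[2] = 2
L2[2][3] = 30
paddr = 30 * 32 + 9 = 969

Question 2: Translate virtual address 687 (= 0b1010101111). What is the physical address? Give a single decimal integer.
vaddr = 687 = 0b1010101111
Split: l1_idx=2, l2_idx=5, offset=15
L1[2] = 2
L2[2][5] = 77
paddr = 77 * 32 + 15 = 2479

Answer: 2479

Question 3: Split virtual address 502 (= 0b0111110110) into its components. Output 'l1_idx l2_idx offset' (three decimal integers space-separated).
vaddr = 502 = 0b0111110110
  top 2 bits -> l1_idx = 1
  next 3 bits -> l2_idx = 7
  bottom 5 bits -> offset = 22

Answer: 1 7 22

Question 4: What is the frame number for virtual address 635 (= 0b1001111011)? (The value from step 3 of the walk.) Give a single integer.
Answer: 30

Derivation:
vaddr = 635: l1_idx=2, l2_idx=3
L1[2] = 2; L2[2][3] = 30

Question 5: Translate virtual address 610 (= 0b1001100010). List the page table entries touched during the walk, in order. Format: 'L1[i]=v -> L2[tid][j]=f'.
Answer: L1[2]=2 -> L2[2][3]=30

Derivation:
vaddr = 610 = 0b1001100010
Split: l1_idx=2, l2_idx=3, offset=2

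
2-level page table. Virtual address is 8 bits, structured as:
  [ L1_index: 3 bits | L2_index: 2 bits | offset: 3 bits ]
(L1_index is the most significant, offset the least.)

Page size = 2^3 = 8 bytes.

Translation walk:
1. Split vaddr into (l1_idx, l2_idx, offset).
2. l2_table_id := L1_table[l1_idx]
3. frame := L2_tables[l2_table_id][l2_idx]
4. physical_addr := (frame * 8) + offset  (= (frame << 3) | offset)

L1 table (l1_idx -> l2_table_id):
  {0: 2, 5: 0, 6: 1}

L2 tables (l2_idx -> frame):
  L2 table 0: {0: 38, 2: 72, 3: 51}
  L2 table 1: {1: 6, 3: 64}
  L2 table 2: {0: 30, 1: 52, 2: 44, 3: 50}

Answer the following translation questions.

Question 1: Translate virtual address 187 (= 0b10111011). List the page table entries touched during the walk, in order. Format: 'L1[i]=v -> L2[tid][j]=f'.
Answer: L1[5]=0 -> L2[0][3]=51

Derivation:
vaddr = 187 = 0b10111011
Split: l1_idx=5, l2_idx=3, offset=3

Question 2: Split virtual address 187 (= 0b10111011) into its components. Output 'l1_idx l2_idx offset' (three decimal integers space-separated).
vaddr = 187 = 0b10111011
  top 3 bits -> l1_idx = 5
  next 2 bits -> l2_idx = 3
  bottom 3 bits -> offset = 3

Answer: 5 3 3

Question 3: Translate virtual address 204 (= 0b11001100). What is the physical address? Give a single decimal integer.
vaddr = 204 = 0b11001100
Split: l1_idx=6, l2_idx=1, offset=4
L1[6] = 1
L2[1][1] = 6
paddr = 6 * 8 + 4 = 52

Answer: 52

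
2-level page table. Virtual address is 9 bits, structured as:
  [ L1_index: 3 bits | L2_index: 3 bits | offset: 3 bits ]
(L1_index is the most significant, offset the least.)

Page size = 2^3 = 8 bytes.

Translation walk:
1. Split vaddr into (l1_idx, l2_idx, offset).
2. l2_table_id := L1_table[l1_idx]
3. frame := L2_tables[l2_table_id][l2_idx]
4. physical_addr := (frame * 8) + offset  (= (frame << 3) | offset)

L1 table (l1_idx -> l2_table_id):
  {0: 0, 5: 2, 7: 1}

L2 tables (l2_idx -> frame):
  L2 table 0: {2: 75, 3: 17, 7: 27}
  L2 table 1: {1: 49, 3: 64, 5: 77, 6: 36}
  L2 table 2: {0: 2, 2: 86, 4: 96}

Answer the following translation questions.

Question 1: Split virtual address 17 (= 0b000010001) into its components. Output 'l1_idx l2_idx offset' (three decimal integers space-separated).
Answer: 0 2 1

Derivation:
vaddr = 17 = 0b000010001
  top 3 bits -> l1_idx = 0
  next 3 bits -> l2_idx = 2
  bottom 3 bits -> offset = 1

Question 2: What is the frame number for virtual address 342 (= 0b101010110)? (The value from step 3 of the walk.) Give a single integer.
Answer: 86

Derivation:
vaddr = 342: l1_idx=5, l2_idx=2
L1[5] = 2; L2[2][2] = 86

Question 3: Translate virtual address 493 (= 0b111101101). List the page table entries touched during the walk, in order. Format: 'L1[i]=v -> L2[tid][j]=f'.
Answer: L1[7]=1 -> L2[1][5]=77

Derivation:
vaddr = 493 = 0b111101101
Split: l1_idx=7, l2_idx=5, offset=5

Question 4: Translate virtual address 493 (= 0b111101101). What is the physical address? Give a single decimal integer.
Answer: 621

Derivation:
vaddr = 493 = 0b111101101
Split: l1_idx=7, l2_idx=5, offset=5
L1[7] = 1
L2[1][5] = 77
paddr = 77 * 8 + 5 = 621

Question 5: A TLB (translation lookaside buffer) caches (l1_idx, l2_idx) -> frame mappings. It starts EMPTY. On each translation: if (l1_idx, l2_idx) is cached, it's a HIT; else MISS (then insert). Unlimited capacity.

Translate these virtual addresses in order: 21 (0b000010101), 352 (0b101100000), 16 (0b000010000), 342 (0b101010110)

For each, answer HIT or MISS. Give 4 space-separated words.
vaddr=21: (0,2) not in TLB -> MISS, insert
vaddr=352: (5,4) not in TLB -> MISS, insert
vaddr=16: (0,2) in TLB -> HIT
vaddr=342: (5,2) not in TLB -> MISS, insert

Answer: MISS MISS HIT MISS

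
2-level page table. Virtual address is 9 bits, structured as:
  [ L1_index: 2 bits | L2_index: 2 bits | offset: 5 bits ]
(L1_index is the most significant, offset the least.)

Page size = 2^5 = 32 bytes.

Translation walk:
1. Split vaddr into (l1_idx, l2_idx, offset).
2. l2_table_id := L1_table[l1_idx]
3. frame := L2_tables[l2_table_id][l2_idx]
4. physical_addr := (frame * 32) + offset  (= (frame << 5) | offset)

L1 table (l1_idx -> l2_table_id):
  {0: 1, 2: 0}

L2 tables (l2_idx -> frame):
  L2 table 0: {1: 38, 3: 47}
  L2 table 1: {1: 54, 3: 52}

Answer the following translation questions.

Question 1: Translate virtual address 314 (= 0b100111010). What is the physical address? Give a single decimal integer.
vaddr = 314 = 0b100111010
Split: l1_idx=2, l2_idx=1, offset=26
L1[2] = 0
L2[0][1] = 38
paddr = 38 * 32 + 26 = 1242

Answer: 1242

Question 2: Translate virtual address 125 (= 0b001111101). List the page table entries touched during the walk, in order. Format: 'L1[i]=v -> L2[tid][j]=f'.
Answer: L1[0]=1 -> L2[1][3]=52

Derivation:
vaddr = 125 = 0b001111101
Split: l1_idx=0, l2_idx=3, offset=29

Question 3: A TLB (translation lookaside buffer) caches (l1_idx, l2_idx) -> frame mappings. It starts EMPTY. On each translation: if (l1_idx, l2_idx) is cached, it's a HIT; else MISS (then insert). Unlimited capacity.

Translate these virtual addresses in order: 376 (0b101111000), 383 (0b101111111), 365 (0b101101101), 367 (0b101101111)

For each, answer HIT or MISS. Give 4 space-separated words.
Answer: MISS HIT HIT HIT

Derivation:
vaddr=376: (2,3) not in TLB -> MISS, insert
vaddr=383: (2,3) in TLB -> HIT
vaddr=365: (2,3) in TLB -> HIT
vaddr=367: (2,3) in TLB -> HIT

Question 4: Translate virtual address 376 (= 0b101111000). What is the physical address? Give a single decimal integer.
vaddr = 376 = 0b101111000
Split: l1_idx=2, l2_idx=3, offset=24
L1[2] = 0
L2[0][3] = 47
paddr = 47 * 32 + 24 = 1528

Answer: 1528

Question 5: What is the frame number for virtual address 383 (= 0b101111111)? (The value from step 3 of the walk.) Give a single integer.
vaddr = 383: l1_idx=2, l2_idx=3
L1[2] = 0; L2[0][3] = 47

Answer: 47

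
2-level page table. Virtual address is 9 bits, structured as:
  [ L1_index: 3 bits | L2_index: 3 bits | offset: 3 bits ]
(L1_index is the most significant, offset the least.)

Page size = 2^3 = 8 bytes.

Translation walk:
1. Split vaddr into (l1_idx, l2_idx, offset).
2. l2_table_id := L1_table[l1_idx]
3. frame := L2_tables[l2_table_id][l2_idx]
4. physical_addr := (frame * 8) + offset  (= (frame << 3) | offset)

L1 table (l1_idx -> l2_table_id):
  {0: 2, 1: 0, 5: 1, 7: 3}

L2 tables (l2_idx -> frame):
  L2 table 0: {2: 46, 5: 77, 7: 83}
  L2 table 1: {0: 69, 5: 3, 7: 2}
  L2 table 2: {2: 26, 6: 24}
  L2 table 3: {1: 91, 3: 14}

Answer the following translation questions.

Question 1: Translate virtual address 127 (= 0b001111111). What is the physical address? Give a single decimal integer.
vaddr = 127 = 0b001111111
Split: l1_idx=1, l2_idx=7, offset=7
L1[1] = 0
L2[0][7] = 83
paddr = 83 * 8 + 7 = 671

Answer: 671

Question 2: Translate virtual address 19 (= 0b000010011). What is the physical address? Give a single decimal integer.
Answer: 211

Derivation:
vaddr = 19 = 0b000010011
Split: l1_idx=0, l2_idx=2, offset=3
L1[0] = 2
L2[2][2] = 26
paddr = 26 * 8 + 3 = 211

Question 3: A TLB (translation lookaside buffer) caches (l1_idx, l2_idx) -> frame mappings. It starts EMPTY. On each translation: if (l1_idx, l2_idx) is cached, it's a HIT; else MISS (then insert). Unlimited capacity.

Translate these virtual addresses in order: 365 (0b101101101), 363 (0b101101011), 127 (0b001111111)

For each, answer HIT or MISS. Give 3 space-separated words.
vaddr=365: (5,5) not in TLB -> MISS, insert
vaddr=363: (5,5) in TLB -> HIT
vaddr=127: (1,7) not in TLB -> MISS, insert

Answer: MISS HIT MISS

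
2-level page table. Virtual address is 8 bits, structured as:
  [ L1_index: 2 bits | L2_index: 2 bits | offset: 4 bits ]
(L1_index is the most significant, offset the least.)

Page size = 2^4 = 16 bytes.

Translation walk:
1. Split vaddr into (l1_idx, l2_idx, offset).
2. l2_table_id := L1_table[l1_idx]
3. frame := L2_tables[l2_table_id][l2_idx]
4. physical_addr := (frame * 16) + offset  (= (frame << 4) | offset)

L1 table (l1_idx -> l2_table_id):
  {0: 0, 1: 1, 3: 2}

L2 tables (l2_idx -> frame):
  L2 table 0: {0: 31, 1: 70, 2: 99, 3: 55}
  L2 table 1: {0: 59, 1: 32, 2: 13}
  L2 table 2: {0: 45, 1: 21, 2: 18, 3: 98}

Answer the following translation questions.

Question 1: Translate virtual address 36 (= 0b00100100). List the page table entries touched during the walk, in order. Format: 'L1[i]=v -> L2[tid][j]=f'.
Answer: L1[0]=0 -> L2[0][2]=99

Derivation:
vaddr = 36 = 0b00100100
Split: l1_idx=0, l2_idx=2, offset=4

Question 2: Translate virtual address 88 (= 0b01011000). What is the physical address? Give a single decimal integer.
vaddr = 88 = 0b01011000
Split: l1_idx=1, l2_idx=1, offset=8
L1[1] = 1
L2[1][1] = 32
paddr = 32 * 16 + 8 = 520

Answer: 520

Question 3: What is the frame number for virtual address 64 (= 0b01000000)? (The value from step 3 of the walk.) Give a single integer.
Answer: 59

Derivation:
vaddr = 64: l1_idx=1, l2_idx=0
L1[1] = 1; L2[1][0] = 59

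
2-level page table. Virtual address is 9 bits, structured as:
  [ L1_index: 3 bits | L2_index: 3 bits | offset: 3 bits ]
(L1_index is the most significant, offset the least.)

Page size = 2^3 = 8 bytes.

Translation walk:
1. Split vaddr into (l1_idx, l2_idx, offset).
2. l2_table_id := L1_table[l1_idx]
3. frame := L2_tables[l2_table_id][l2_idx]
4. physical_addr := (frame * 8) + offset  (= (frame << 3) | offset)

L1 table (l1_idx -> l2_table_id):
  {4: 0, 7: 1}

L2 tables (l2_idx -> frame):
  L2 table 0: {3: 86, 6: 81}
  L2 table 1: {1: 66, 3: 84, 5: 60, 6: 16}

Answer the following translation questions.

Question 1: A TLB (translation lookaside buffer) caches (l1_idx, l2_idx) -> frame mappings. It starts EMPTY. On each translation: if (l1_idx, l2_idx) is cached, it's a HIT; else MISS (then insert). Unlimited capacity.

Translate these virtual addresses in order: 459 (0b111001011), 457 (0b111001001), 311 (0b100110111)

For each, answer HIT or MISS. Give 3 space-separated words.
vaddr=459: (7,1) not in TLB -> MISS, insert
vaddr=457: (7,1) in TLB -> HIT
vaddr=311: (4,6) not in TLB -> MISS, insert

Answer: MISS HIT MISS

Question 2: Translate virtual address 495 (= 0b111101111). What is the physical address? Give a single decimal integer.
vaddr = 495 = 0b111101111
Split: l1_idx=7, l2_idx=5, offset=7
L1[7] = 1
L2[1][5] = 60
paddr = 60 * 8 + 7 = 487

Answer: 487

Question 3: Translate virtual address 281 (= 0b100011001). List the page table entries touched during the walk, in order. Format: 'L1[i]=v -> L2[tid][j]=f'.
vaddr = 281 = 0b100011001
Split: l1_idx=4, l2_idx=3, offset=1

Answer: L1[4]=0 -> L2[0][3]=86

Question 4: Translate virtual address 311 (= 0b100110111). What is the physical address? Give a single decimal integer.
vaddr = 311 = 0b100110111
Split: l1_idx=4, l2_idx=6, offset=7
L1[4] = 0
L2[0][6] = 81
paddr = 81 * 8 + 7 = 655

Answer: 655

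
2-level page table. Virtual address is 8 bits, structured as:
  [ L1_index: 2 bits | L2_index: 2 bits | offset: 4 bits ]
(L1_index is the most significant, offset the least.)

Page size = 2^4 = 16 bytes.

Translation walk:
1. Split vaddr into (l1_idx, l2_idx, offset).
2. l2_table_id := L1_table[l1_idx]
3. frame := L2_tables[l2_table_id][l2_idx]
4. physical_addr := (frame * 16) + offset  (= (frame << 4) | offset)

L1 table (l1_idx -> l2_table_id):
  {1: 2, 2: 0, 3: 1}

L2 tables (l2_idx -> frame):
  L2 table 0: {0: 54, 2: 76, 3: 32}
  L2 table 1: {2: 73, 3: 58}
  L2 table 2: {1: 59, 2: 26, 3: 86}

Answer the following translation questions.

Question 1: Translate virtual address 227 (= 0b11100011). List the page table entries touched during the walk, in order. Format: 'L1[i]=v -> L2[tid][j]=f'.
vaddr = 227 = 0b11100011
Split: l1_idx=3, l2_idx=2, offset=3

Answer: L1[3]=1 -> L2[1][2]=73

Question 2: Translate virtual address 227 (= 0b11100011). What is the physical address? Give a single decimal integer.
vaddr = 227 = 0b11100011
Split: l1_idx=3, l2_idx=2, offset=3
L1[3] = 1
L2[1][2] = 73
paddr = 73 * 16 + 3 = 1171

Answer: 1171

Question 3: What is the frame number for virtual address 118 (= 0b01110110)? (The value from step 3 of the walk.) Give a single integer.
Answer: 86

Derivation:
vaddr = 118: l1_idx=1, l2_idx=3
L1[1] = 2; L2[2][3] = 86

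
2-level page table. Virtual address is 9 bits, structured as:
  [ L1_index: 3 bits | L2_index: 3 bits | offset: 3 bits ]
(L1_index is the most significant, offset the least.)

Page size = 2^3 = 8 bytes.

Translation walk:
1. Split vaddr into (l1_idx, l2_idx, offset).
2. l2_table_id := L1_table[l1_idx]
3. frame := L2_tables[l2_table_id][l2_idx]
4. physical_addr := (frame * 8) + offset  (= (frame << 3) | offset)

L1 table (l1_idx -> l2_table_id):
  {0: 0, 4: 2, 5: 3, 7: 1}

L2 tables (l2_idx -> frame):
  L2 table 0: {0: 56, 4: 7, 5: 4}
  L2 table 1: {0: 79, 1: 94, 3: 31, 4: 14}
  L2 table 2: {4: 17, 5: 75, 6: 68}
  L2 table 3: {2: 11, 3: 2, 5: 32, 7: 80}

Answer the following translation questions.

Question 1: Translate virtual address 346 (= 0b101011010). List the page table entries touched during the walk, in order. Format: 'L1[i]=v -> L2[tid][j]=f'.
Answer: L1[5]=3 -> L2[3][3]=2

Derivation:
vaddr = 346 = 0b101011010
Split: l1_idx=5, l2_idx=3, offset=2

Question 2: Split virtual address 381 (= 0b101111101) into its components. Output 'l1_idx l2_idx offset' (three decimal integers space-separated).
Answer: 5 7 5

Derivation:
vaddr = 381 = 0b101111101
  top 3 bits -> l1_idx = 5
  next 3 bits -> l2_idx = 7
  bottom 3 bits -> offset = 5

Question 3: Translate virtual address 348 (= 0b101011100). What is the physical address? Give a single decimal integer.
vaddr = 348 = 0b101011100
Split: l1_idx=5, l2_idx=3, offset=4
L1[5] = 3
L2[3][3] = 2
paddr = 2 * 8 + 4 = 20

Answer: 20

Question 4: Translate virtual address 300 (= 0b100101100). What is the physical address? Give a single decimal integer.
vaddr = 300 = 0b100101100
Split: l1_idx=4, l2_idx=5, offset=4
L1[4] = 2
L2[2][5] = 75
paddr = 75 * 8 + 4 = 604

Answer: 604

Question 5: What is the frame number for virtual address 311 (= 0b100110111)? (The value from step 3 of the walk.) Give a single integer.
Answer: 68

Derivation:
vaddr = 311: l1_idx=4, l2_idx=6
L1[4] = 2; L2[2][6] = 68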